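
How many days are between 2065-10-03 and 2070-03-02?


From 2065-10-03 to 2070-03-02
2065-10-03: days before October = 31 + 28 + 31 + 30 + 31 + 30 + 31 + 31 + 30 = 273 (2065 is not a leap year); day of year = 273 + 3 = 276
2070-03-02: days before March = 31 + 28 = 59 (2070 is not a leap year); day of year = 59 + 2 = 61
Rest of 2065: 365 - 276 = 89
Full years 2066 (365), 2067 (365), 2068 (366), 2069 (365): 1461
Total = 89 + 1461 + 61 = 1611

1611 days


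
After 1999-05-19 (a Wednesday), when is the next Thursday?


Current: Wednesday
Target: Thursday
Days ahead: 1

Next Thursday: 1999-05-20


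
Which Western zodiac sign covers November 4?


Date: November 4
Conventional tropical zodiac dates: Scorpio from October 23 onward; Sagittarius starts November 22
November 4 falls within the Scorpio range

Scorpio


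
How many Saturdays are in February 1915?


February 1915 has 28 days
Anchor: Jan 1, 1915. With p = 1915 - 1 = 1914: (p + p//4 - p//100 + p//400) mod 7 = (1914 + 478 - 19 + 4) mod 7 = 2377 mod 7 = 4 -> Friday (Mon=0 ... Sun=6)
Days before February (Jan): 31; February 1 index = (4 + 31) mod 7 = 0 -> Monday
First Saturday is February 6
Saturdays: 6, 13, 20, 27

4 Saturdays


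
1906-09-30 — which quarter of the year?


Month: September (month 9)
Q1: Jan-Mar, Q2: Apr-Jun, Q3: Jul-Sep, Q4: Oct-Dec

Q3


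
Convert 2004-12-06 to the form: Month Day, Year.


ISO 2004-12-06 parses as year=2004, month=12, day=06
Month 12 -> December

December 6, 2004


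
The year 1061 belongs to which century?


Century = (year - 1) // 100 + 1
= (1061 - 1) // 100 + 1
= 1060 // 100 + 1
= 10 + 1

11th century


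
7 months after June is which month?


June is month 6
6 + 7 = 13; wrap: 13 - 12 = 1

January


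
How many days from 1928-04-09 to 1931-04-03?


From 1928-04-09 to 1931-04-03
1928-04-09: days before April = 31 + 29 + 31 = 91 (1928 is a leap year); day of year = 91 + 9 = 100
1931-04-03: days before April = 31 + 28 + 31 = 90 (1931 is not a leap year); day of year = 90 + 3 = 93
Rest of 1928: 366 - 100 = 266
Full years 1929 (365), 1930 (365): 730
Total = 266 + 730 + 93 = 1089

1089 days


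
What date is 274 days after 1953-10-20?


Start: 1953-10-20, add 274 days
October 1953 has 31 days: 31 - 20 = 11 days to October 31 -> 263 left
November 1953 has 30 days -> 233 left
December 1953 has 31 days -> 202 left
January 1954 has 31 days -> 171 left
February 1954 has 28 days -> 143 left
March 1954 has 31 days -> 112 left
April 1954 has 30 days -> 82 left
May 1954 has 31 days -> 51 left
June 1954 has 30 days -> 21 left
July 1954: 21 <= 31 -> lands on July 21

Result: 1954-07-21


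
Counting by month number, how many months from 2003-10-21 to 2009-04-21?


From October 2003 to April 2009
6 years * 12 = 72 months, minus 6 months = 66

66 months


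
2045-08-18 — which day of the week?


Date: August 18, 2045
Anchor: Jan 1, 2045. With p = 2045 - 1 = 2044: (p + p//4 - p//100 + p//400) mod 7 = (2044 + 511 - 20 + 5) mod 7 = 2540 mod 7 = 6 -> Sunday (Mon=0 ... Sun=6)
Days before August (Jan-Jul): 212; offset = 212 + 18 - 1 = 229
Weekday index = (6 + 229) mod 7 = 4

Day of the week: Friday


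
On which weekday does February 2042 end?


February 2042 has 28 days
Anchor: Jan 1, 2042. With p = 2042 - 1 = 2041: (p + p//4 - p//100 + p//400) mod 7 = (2041 + 510 - 20 + 5) mod 7 = 2536 mod 7 = 2 -> Wednesday (Mon=0 ... Sun=6)
Days before February (Jan): 31; February 1 index = (2 + 31) mod 7 = 5 -> Saturday
Last day offset: 28 - 1 = 27 days
Weekday index = (5 + 27) mod 7 = 4

Friday, February 28


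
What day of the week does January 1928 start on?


Target: January 1, 1928
Anchor: Jan 1, 1928. With p = 1928 - 1 = 1927: (p + p//4 - p//100 + p//400) mod 7 = (1927 + 481 - 19 + 4) mod 7 = 2393 mod 7 = 6 -> Sunday (Mon=0 ... Sun=6)
Offset from anchor: 0 days
Weekday index = (6 + 0) mod 7 = 6

Sunday


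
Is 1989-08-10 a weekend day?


Anchor: Jan 1, 1989. With p = 1989 - 1 = 1988: (p + p//4 - p//100 + p//400) mod 7 = (1988 + 497 - 19 + 4) mod 7 = 2470 mod 7 = 6 -> Sunday (Mon=0 ... Sun=6)
Day of year: 222; offset = 221
Weekday index = (6 + 221) mod 7 = 3 -> Thursday
Weekend days: Saturday, Sunday

No


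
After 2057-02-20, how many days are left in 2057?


Day of year: 51 of 365
Remaining = 365 - 51

314 days


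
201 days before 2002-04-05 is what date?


Start: 2002-04-05, subtract 201 days
Back 5 days from April 5 reaches March 31, 2002 -> 196 left
March 2002 has 31 days -> back to February 28, 2002 -> 165 left
February 2002 has 28 days -> back to January 31, 2002 -> 137 left
January 2002 has 31 days -> back to December 31, 2001 -> 106 left
December 2001 has 31 days -> back to November 30, 2001 -> 75 left
November 2001 has 30 days -> back to October 31, 2001 -> 45 left
October 2001 has 31 days -> back to September 30, 2001 -> 14 left
September 2001: 30 - 14 = 16 -> lands on September 16

Result: 2001-09-16


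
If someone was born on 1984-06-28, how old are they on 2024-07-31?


Birth: 1984-06-28
Reference: 2024-07-31
Year difference: 2024 - 1984 = 40

40 years old


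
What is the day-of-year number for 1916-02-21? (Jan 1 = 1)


Date: February 21, 1916
Days in months 1 through 1: 31
Plus 21 days in February

Day of year: 52


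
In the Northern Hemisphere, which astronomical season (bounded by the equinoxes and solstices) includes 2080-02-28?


Date: February 28
Astronomical Winter (approx.; exact equinox/solstice day varies by year): December 21 to March 19
February 28 falls within the Winter window

Winter


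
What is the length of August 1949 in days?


August 1949

31 days


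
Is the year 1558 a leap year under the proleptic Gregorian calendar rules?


Gregorian leap year rule: divisible by 4, but not by 100, unless also by 400.
1558 is not divisible by 4 -> not a leap year

No


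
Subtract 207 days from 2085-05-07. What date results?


Start: 2085-05-07, subtract 207 days
Back 7 days from May 7 reaches April 30, 2085 -> 200 left
April 2085 has 30 days -> back to March 31, 2085 -> 170 left
March 2085 has 31 days -> back to February 28, 2085 -> 139 left
February 2085 has 28 days -> back to January 31, 2085 -> 111 left
January 2085 has 31 days -> back to December 31, 2084 -> 80 left
December 2084 has 31 days -> back to November 30, 2084 -> 49 left
November 2084 has 30 days -> back to October 31, 2084 -> 19 left
October 2084: 31 - 19 = 12 -> lands on October 12

Result: 2084-10-12


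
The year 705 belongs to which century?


Century = (year - 1) // 100 + 1
= (705 - 1) // 100 + 1
= 704 // 100 + 1
= 7 + 1

8th century


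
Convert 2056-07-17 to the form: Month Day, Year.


ISO 2056-07-17 parses as year=2056, month=07, day=17
Month 7 -> July

July 17, 2056


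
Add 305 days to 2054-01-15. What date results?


Start: 2054-01-15, add 305 days
January 2054 has 31 days: 31 - 15 = 16 days to January 31 -> 289 left
February 2054 has 28 days -> 261 left
March 2054 has 31 days -> 230 left
April 2054 has 30 days -> 200 left
May 2054 has 31 days -> 169 left
June 2054 has 30 days -> 139 left
July 2054 has 31 days -> 108 left
August 2054 has 31 days -> 77 left
September 2054 has 30 days -> 47 left
October 2054 has 31 days -> 16 left
November 2054: 16 <= 30 -> lands on November 16

Result: 2054-11-16


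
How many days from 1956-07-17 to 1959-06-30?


From 1956-07-17 to 1959-06-30
1956-07-17: days before July = 31 + 29 + 31 + 30 + 31 + 30 = 182 (1956 is a leap year); day of year = 182 + 17 = 199
1959-06-30: days before June = 31 + 28 + 31 + 30 + 31 = 151 (1959 is not a leap year); day of year = 151 + 30 = 181
Rest of 1956: 366 - 199 = 167
Full years 1957 (365), 1958 (365): 730
Total = 167 + 730 + 181 = 1078

1078 days


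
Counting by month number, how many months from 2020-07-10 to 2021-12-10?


From July 2020 to December 2021
1 year * 12 = 12 months, plus 5 months = 17

17 months


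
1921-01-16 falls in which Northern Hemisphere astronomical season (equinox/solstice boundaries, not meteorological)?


Date: January 16
Astronomical Winter (approx.; exact equinox/solstice day varies by year): December 21 to March 19
January 16 falls within the Winter window

Winter


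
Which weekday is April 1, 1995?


Target: April 1, 1995
Anchor: Jan 1, 1995. With p = 1995 - 1 = 1994: (p + p//4 - p//100 + p//400) mod 7 = (1994 + 498 - 19 + 4) mod 7 = 2477 mod 7 = 6 -> Sunday (Mon=0 ... Sun=6)
Days before April (Jan-Mar): 90 days
Weekday index = (6 + 90) mod 7 = 5

Saturday


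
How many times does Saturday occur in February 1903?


February 1903 has 28 days
Anchor: Jan 1, 1903. With p = 1903 - 1 = 1902: (p + p//4 - p//100 + p//400) mod 7 = (1902 + 475 - 19 + 4) mod 7 = 2362 mod 7 = 3 -> Thursday (Mon=0 ... Sun=6)
Days before February (Jan): 31; February 1 index = (3 + 31) mod 7 = 6 -> Sunday
First Saturday is February 7
Saturdays: 7, 14, 21, 28

4 Saturdays


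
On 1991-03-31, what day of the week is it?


Date: March 31, 1991
Anchor: Jan 1, 1991. With p = 1991 - 1 = 1990: (p + p//4 - p//100 + p//400) mod 7 = (1990 + 497 - 19 + 4) mod 7 = 2472 mod 7 = 1 -> Tuesday (Mon=0 ... Sun=6)
Days before March (Jan-Feb): 59; offset = 59 + 31 - 1 = 89
Weekday index = (1 + 89) mod 7 = 6

Day of the week: Sunday


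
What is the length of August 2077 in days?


August 2077

31 days


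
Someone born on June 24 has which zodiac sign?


Date: June 24
Conventional tropical zodiac dates: Cancer from June 21 onward; Leo starts July 23
June 24 falls within the Cancer range

Cancer


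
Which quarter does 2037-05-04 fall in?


Month: May (month 5)
Q1: Jan-Mar, Q2: Apr-Jun, Q3: Jul-Sep, Q4: Oct-Dec

Q2


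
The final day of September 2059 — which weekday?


September 2059 has 30 days
Anchor: Jan 1, 2059. With p = 2059 - 1 = 2058: (p + p//4 - p//100 + p//400) mod 7 = (2058 + 514 - 20 + 5) mod 7 = 2557 mod 7 = 2 -> Wednesday (Mon=0 ... Sun=6)
Days before September (Jan-Aug): 243; September 1 index = (2 + 243) mod 7 = 0 -> Monday
Last day offset: 30 - 1 = 29 days
Weekday index = (0 + 29) mod 7 = 1

Tuesday, September 30


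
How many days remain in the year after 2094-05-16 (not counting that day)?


Day of year: 136 of 365
Remaining = 365 - 136

229 days


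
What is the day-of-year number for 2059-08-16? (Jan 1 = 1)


Date: August 16, 2059
Days in months 1 through 7: 212
Plus 16 days in August

Day of year: 228


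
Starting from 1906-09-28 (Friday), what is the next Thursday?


Current: Friday
Target: Thursday
Days ahead: 6

Next Thursday: 1906-10-04


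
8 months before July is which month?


July is month 7
7 - 8 = -1; wrap: -1 + 12 = 11

November


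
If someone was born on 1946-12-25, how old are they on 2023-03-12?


Birth: 1946-12-25
Reference: 2023-03-12
Year difference: 2023 - 1946 = 77
Birthday not yet reached in 2023, subtract 1

76 years old


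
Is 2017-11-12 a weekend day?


Anchor: Jan 1, 2017. With p = 2017 - 1 = 2016: (p + p//4 - p//100 + p//400) mod 7 = (2016 + 504 - 20 + 5) mod 7 = 2505 mod 7 = 6 -> Sunday (Mon=0 ... Sun=6)
Day of year: 316; offset = 315
Weekday index = (6 + 315) mod 7 = 6 -> Sunday
Weekend days: Saturday, Sunday

Yes


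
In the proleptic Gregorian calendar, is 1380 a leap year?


Gregorian leap year rule: divisible by 4, but not by 100, unless also by 400.
1380 is divisible by 4 but not 100 -> leap year

Yes


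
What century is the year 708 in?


Century = (year - 1) // 100 + 1
= (708 - 1) // 100 + 1
= 707 // 100 + 1
= 7 + 1

8th century


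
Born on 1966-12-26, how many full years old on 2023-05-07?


Birth: 1966-12-26
Reference: 2023-05-07
Year difference: 2023 - 1966 = 57
Birthday not yet reached in 2023, subtract 1

56 years old


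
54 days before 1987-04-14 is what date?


Start: 1987-04-14, subtract 54 days
Back 14 days from April 14 reaches March 31, 1987 -> 40 left
March 1987 has 31 days -> back to February 28, 1987 -> 9 left
February 1987: 28 - 9 = 19 -> lands on February 19

Result: 1987-02-19


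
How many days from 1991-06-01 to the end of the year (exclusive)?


Day of year: 152 of 365
Remaining = 365 - 152

213 days


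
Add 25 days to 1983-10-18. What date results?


Start: 1983-10-18, add 25 days
October 1983 has 31 days: 31 - 18 = 13 days to October 31 -> 12 left
November 1983: 12 <= 30 -> lands on November 12

Result: 1983-11-12


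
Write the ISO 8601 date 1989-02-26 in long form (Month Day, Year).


ISO 1989-02-26 parses as year=1989, month=02, day=26
Month 2 -> February

February 26, 1989


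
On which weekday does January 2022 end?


January 2022 has 31 days
Anchor: Jan 1, 2022. With p = 2022 - 1 = 2021: (p + p//4 - p//100 + p//400) mod 7 = (2021 + 505 - 20 + 5) mod 7 = 2511 mod 7 = 5 -> Saturday (Mon=0 ... Sun=6)
January 1 is the anchor itself -> Saturday
Last day offset: 31 - 1 = 30 days
Weekday index = (5 + 30) mod 7 = 0

Monday, January 31


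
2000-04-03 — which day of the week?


Date: April 3, 2000
Anchor: Jan 1, 2000. With p = 2000 - 1 = 1999: (p + p//4 - p//100 + p//400) mod 7 = (1999 + 499 - 19 + 4) mod 7 = 2483 mod 7 = 5 -> Saturday (Mon=0 ... Sun=6)
Days before April (Jan-Mar): 91; offset = 91 + 3 - 1 = 93
Weekday index = (5 + 93) mod 7 = 0

Day of the week: Monday


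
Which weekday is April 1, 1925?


Target: April 1, 1925
Anchor: Jan 1, 1925. With p = 1925 - 1 = 1924: (p + p//4 - p//100 + p//400) mod 7 = (1924 + 481 - 19 + 4) mod 7 = 2390 mod 7 = 3 -> Thursday (Mon=0 ... Sun=6)
Days before April (Jan-Mar): 90 days
Weekday index = (3 + 90) mod 7 = 2

Wednesday


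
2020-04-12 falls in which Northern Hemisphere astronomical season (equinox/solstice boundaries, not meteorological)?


Date: April 12
Astronomical Spring (approx.; exact equinox/solstice day varies by year): March 20 to June 20
April 12 falls within the Spring window

Spring


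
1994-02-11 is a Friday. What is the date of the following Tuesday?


Current: Friday
Target: Tuesday
Days ahead: 4

Next Tuesday: 1994-02-15


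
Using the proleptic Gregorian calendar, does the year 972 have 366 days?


Gregorian leap year rule: divisible by 4, but not by 100, unless also by 400.
972 is divisible by 4 but not 100 -> leap year

Yes


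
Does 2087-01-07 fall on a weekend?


Anchor: Jan 1, 2087. With p = 2087 - 1 = 2086: (p + p//4 - p//100 + p//400) mod 7 = (2086 + 521 - 20 + 5) mod 7 = 2592 mod 7 = 2 -> Wednesday (Mon=0 ... Sun=6)
Day of year: 7; offset = 6
Weekday index = (2 + 6) mod 7 = 1 -> Tuesday
Weekend days: Saturday, Sunday

No


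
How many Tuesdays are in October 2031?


October 2031 has 31 days
Anchor: Jan 1, 2031. With p = 2031 - 1 = 2030: (p + p//4 - p//100 + p//400) mod 7 = (2030 + 507 - 20 + 5) mod 7 = 2522 mod 7 = 2 -> Wednesday (Mon=0 ... Sun=6)
Days before October (Jan-Sep): 273; October 1 index = (2 + 273) mod 7 = 2 -> Wednesday
First Tuesday is October 7
Tuesdays: 7, 14, 21, 28

4 Tuesdays


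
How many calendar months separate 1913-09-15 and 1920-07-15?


From September 1913 to July 1920
7 years * 12 = 84 months, minus 2 months = 82

82 months


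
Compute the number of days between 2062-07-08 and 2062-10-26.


From 2062-07-08 to 2062-10-26
2062-07-08: days before July = 31 + 28 + 31 + 30 + 31 + 30 = 181 (2062 is not a leap year); day of year = 181 + 8 = 189
2062-10-26: days before October = 31 + 28 + 31 + 30 + 31 + 30 + 31 + 31 + 30 = 273 (2062 is not a leap year); day of year = 273 + 26 = 299
Same year: 299 - 189 = 110

110 days


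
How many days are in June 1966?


June 1966

30 days


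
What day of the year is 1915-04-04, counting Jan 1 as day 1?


Date: April 4, 1915
Days in months 1 through 3: 90
Plus 4 days in April

Day of year: 94


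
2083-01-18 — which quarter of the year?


Month: January (month 1)
Q1: Jan-Mar, Q2: Apr-Jun, Q3: Jul-Sep, Q4: Oct-Dec

Q1


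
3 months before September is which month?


September is month 9
9 - 3 = 6

June


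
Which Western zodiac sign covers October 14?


Date: October 14
Conventional tropical zodiac dates: Libra from September 23 onward; Scorpio starts October 23
October 14 falls within the Libra range

Libra


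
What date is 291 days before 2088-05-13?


Start: 2088-05-13, subtract 291 days
Back 13 days from May 13 reaches April 30, 2088 -> 278 left
April 2088 has 30 days -> back to March 31, 2088 -> 248 left
March 2088 has 31 days -> back to February 29, 2088 -> 217 left
February 2088 has 29 days -> back to January 31, 2088 -> 188 left
January 2088 has 31 days -> back to December 31, 2087 -> 157 left
December 2087 has 31 days -> back to November 30, 2087 -> 126 left
November 2087 has 30 days -> back to October 31, 2087 -> 96 left
October 2087 has 31 days -> back to September 30, 2087 -> 65 left
September 2087 has 30 days -> back to August 31, 2087 -> 35 left
August 2087 has 31 days -> back to July 31, 2087 -> 4 left
July 2087: 31 - 4 = 27 -> lands on July 27

Result: 2087-07-27


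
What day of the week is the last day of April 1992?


April 1992 has 30 days
Anchor: Jan 1, 1992. With p = 1992 - 1 = 1991: (p + p//4 - p//100 + p//400) mod 7 = (1991 + 497 - 19 + 4) mod 7 = 2473 mod 7 = 2 -> Wednesday (Mon=0 ... Sun=6)
Days before April (Jan-Mar): 91; April 1 index = (2 + 91) mod 7 = 2 -> Wednesday
Last day offset: 30 - 1 = 29 days
Weekday index = (2 + 29) mod 7 = 3

Thursday, April 30


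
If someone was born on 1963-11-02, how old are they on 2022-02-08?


Birth: 1963-11-02
Reference: 2022-02-08
Year difference: 2022 - 1963 = 59
Birthday not yet reached in 2022, subtract 1

58 years old


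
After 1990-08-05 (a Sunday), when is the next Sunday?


Current: Sunday
Target: Sunday
Days ahead: 7

Next Sunday: 1990-08-12


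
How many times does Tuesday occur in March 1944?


March 1944 has 31 days
Anchor: Jan 1, 1944. With p = 1944 - 1 = 1943: (p + p//4 - p//100 + p//400) mod 7 = (1943 + 485 - 19 + 4) mod 7 = 2413 mod 7 = 5 -> Saturday (Mon=0 ... Sun=6)
Days before March (Jan-Feb): 60; March 1 index = (5 + 60) mod 7 = 2 -> Wednesday
First Tuesday is March 7
Tuesdays: 7, 14, 21, 28

4 Tuesdays


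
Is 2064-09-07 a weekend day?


Anchor: Jan 1, 2064. With p = 2064 - 1 = 2063: (p + p//4 - p//100 + p//400) mod 7 = (2063 + 515 - 20 + 5) mod 7 = 2563 mod 7 = 1 -> Tuesday (Mon=0 ... Sun=6)
Day of year: 251; offset = 250
Weekday index = (1 + 250) mod 7 = 6 -> Sunday
Weekend days: Saturday, Sunday

Yes


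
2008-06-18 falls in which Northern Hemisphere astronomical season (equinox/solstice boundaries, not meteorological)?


Date: June 18
Astronomical Spring (approx.; exact equinox/solstice day varies by year): March 20 to June 20
June 18 falls within the Spring window

Spring


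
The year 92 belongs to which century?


Century = (year - 1) // 100 + 1
= (92 - 1) // 100 + 1
= 91 // 100 + 1
= 0 + 1

1st century


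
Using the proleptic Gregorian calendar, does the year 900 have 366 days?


Gregorian leap year rule: divisible by 4, but not by 100, unless also by 400.
900 is divisible by 100 but not 400 -> not a leap year

No


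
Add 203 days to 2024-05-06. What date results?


Start: 2024-05-06, add 203 days
May 2024 has 31 days: 31 - 6 = 25 days to May 31 -> 178 left
June 2024 has 30 days -> 148 left
July 2024 has 31 days -> 117 left
August 2024 has 31 days -> 86 left
September 2024 has 30 days -> 56 left
October 2024 has 31 days -> 25 left
November 2024: 25 <= 30 -> lands on November 25

Result: 2024-11-25


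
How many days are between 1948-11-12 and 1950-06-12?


From 1948-11-12 to 1950-06-12
1948-11-12: days before November = 31 + 29 + 31 + 30 + 31 + 30 + 31 + 31 + 30 + 31 = 305 (1948 is a leap year); day of year = 305 + 12 = 317
1950-06-12: days before June = 31 + 28 + 31 + 30 + 31 = 151 (1950 is not a leap year); day of year = 151 + 12 = 163
Rest of 1948: 366 - 317 = 49
Full years 1949 (365): 365
Total = 49 + 365 + 163 = 577

577 days


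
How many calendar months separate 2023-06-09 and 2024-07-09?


From June 2023 to July 2024
1 year * 12 = 12 months, plus 1 month = 13

13 months


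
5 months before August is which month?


August is month 8
8 - 5 = 3

March


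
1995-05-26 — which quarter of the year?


Month: May (month 5)
Q1: Jan-Mar, Q2: Apr-Jun, Q3: Jul-Sep, Q4: Oct-Dec

Q2


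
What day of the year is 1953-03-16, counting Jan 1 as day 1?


Date: March 16, 1953
Days in months 1 through 2: 59
Plus 16 days in March

Day of year: 75


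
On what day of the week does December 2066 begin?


Target: December 1, 2066
Anchor: Jan 1, 2066. With p = 2066 - 1 = 2065: (p + p//4 - p//100 + p//400) mod 7 = (2065 + 516 - 20 + 5) mod 7 = 2566 mod 7 = 4 -> Friday (Mon=0 ... Sun=6)
Days before December (Jan-Nov): 334 days
Weekday index = (4 + 334) mod 7 = 2

Wednesday


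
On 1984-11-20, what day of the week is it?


Date: November 20, 1984
Anchor: Jan 1, 1984. With p = 1984 - 1 = 1983: (p + p//4 - p//100 + p//400) mod 7 = (1983 + 495 - 19 + 4) mod 7 = 2463 mod 7 = 6 -> Sunday (Mon=0 ... Sun=6)
Days before November (Jan-Oct): 305; offset = 305 + 20 - 1 = 324
Weekday index = (6 + 324) mod 7 = 1

Day of the week: Tuesday


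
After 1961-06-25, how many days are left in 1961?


Day of year: 176 of 365
Remaining = 365 - 176

189 days


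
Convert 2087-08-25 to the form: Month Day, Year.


ISO 2087-08-25 parses as year=2087, month=08, day=25
Month 8 -> August

August 25, 2087


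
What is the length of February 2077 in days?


February 2077 (leap year: no)

28 days


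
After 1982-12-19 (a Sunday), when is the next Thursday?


Current: Sunday
Target: Thursday
Days ahead: 4

Next Thursday: 1982-12-23


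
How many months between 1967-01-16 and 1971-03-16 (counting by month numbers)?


From January 1967 to March 1971
4 years * 12 = 48 months, plus 2 months = 50

50 months


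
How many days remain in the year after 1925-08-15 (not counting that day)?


Day of year: 227 of 365
Remaining = 365 - 227

138 days


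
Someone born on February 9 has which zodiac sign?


Date: February 9
Conventional tropical zodiac dates: Aquarius from January 20 onward; Pisces starts February 19
February 9 falls within the Aquarius range

Aquarius


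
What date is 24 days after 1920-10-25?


Start: 1920-10-25, add 24 days
October 1920 has 31 days: 31 - 25 = 6 days to October 31 -> 18 left
November 1920: 18 <= 30 -> lands on November 18

Result: 1920-11-18


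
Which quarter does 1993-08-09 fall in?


Month: August (month 8)
Q1: Jan-Mar, Q2: Apr-Jun, Q3: Jul-Sep, Q4: Oct-Dec

Q3


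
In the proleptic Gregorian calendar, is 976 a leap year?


Gregorian leap year rule: divisible by 4, but not by 100, unless also by 400.
976 is divisible by 4 but not 100 -> leap year

Yes


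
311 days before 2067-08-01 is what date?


Start: 2067-08-01, subtract 311 days
Back 1 day from August 1 reaches July 31, 2067 -> 310 left
July 2067 has 31 days -> back to June 30, 2067 -> 279 left
June 2067 has 30 days -> back to May 31, 2067 -> 249 left
May 2067 has 31 days -> back to April 30, 2067 -> 218 left
April 2067 has 30 days -> back to March 31, 2067 -> 188 left
March 2067 has 31 days -> back to February 28, 2067 -> 157 left
February 2067 has 28 days -> back to January 31, 2067 -> 129 left
January 2067 has 31 days -> back to December 31, 2066 -> 98 left
December 2066 has 31 days -> back to November 30, 2066 -> 67 left
November 2066 has 30 days -> back to October 31, 2066 -> 37 left
October 2066 has 31 days -> back to September 30, 2066 -> 6 left
September 2066: 30 - 6 = 24 -> lands on September 24

Result: 2066-09-24


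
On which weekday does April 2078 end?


April 2078 has 30 days
Anchor: Jan 1, 2078. With p = 2078 - 1 = 2077: (p + p//4 - p//100 + p//400) mod 7 = (2077 + 519 - 20 + 5) mod 7 = 2581 mod 7 = 5 -> Saturday (Mon=0 ... Sun=6)
Days before April (Jan-Mar): 90; April 1 index = (5 + 90) mod 7 = 4 -> Friday
Last day offset: 30 - 1 = 29 days
Weekday index = (4 + 29) mod 7 = 5

Saturday, April 30


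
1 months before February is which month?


February is month 2
2 - 1 = 1

January


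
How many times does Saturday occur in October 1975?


October 1975 has 31 days
Anchor: Jan 1, 1975. With p = 1975 - 1 = 1974: (p + p//4 - p//100 + p//400) mod 7 = (1974 + 493 - 19 + 4) mod 7 = 2452 mod 7 = 2 -> Wednesday (Mon=0 ... Sun=6)
Days before October (Jan-Sep): 273; October 1 index = (2 + 273) mod 7 = 2 -> Wednesday
First Saturday is October 4
Saturdays: 4, 11, 18, 25

4 Saturdays


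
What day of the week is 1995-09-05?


Date: September 5, 1995
Anchor: Jan 1, 1995. With p = 1995 - 1 = 1994: (p + p//4 - p//100 + p//400) mod 7 = (1994 + 498 - 19 + 4) mod 7 = 2477 mod 7 = 6 -> Sunday (Mon=0 ... Sun=6)
Days before September (Jan-Aug): 243; offset = 243 + 5 - 1 = 247
Weekday index = (6 + 247) mod 7 = 1

Day of the week: Tuesday


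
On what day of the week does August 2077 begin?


Target: August 1, 2077
Anchor: Jan 1, 2077. With p = 2077 - 1 = 2076: (p + p//4 - p//100 + p//400) mod 7 = (2076 + 519 - 20 + 5) mod 7 = 2580 mod 7 = 4 -> Friday (Mon=0 ... Sun=6)
Days before August (Jan-Jul): 212 days
Weekday index = (4 + 212) mod 7 = 6

Sunday


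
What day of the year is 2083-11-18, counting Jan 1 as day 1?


Date: November 18, 2083
Days in months 1 through 10: 304
Plus 18 days in November

Day of year: 322


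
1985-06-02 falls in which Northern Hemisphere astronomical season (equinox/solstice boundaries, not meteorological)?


Date: June 2
Astronomical Spring (approx.; exact equinox/solstice day varies by year): March 20 to June 20
June 2 falls within the Spring window

Spring


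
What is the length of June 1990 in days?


June 1990

30 days


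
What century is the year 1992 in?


Century = (year - 1) // 100 + 1
= (1992 - 1) // 100 + 1
= 1991 // 100 + 1
= 19 + 1

20th century


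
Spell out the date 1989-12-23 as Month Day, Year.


ISO 1989-12-23 parses as year=1989, month=12, day=23
Month 12 -> December

December 23, 1989


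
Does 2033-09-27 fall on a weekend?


Anchor: Jan 1, 2033. With p = 2033 - 1 = 2032: (p + p//4 - p//100 + p//400) mod 7 = (2032 + 508 - 20 + 5) mod 7 = 2525 mod 7 = 5 -> Saturday (Mon=0 ... Sun=6)
Day of year: 270; offset = 269
Weekday index = (5 + 269) mod 7 = 1 -> Tuesday
Weekend days: Saturday, Sunday

No


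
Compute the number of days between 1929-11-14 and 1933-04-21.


From 1929-11-14 to 1933-04-21
1929-11-14: days before November = 31 + 28 + 31 + 30 + 31 + 30 + 31 + 31 + 30 + 31 = 304 (1929 is not a leap year); day of year = 304 + 14 = 318
1933-04-21: days before April = 31 + 28 + 31 = 90 (1933 is not a leap year); day of year = 90 + 21 = 111
Rest of 1929: 365 - 318 = 47
Full years 1930 (365), 1931 (365), 1932 (366): 1096
Total = 47 + 1096 + 111 = 1254

1254 days


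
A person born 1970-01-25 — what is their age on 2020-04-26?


Birth: 1970-01-25
Reference: 2020-04-26
Year difference: 2020 - 1970 = 50

50 years old


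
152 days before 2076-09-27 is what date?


Start: 2076-09-27, subtract 152 days
Back 27 days from September 27 reaches August 31, 2076 -> 125 left
August 2076 has 31 days -> back to July 31, 2076 -> 94 left
July 2076 has 31 days -> back to June 30, 2076 -> 63 left
June 2076 has 30 days -> back to May 31, 2076 -> 33 left
May 2076 has 31 days -> back to April 30, 2076 -> 2 left
April 2076: 30 - 2 = 28 -> lands on April 28

Result: 2076-04-28


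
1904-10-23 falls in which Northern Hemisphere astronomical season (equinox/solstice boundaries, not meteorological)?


Date: October 23
Astronomical Autumn (approx.; exact equinox/solstice day varies by year): September 22 to December 20
October 23 falls within the Autumn window

Autumn


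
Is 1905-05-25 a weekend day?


Anchor: Jan 1, 1905. With p = 1905 - 1 = 1904: (p + p//4 - p//100 + p//400) mod 7 = (1904 + 476 - 19 + 4) mod 7 = 2365 mod 7 = 6 -> Sunday (Mon=0 ... Sun=6)
Day of year: 145; offset = 144
Weekday index = (6 + 144) mod 7 = 3 -> Thursday
Weekend days: Saturday, Sunday

No


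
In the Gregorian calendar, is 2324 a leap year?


Gregorian leap year rule: divisible by 4, but not by 100, unless also by 400.
2324 is divisible by 4 but not 100 -> leap year

Yes


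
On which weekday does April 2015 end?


April 2015 has 30 days
Anchor: Jan 1, 2015. With p = 2015 - 1 = 2014: (p + p//4 - p//100 + p//400) mod 7 = (2014 + 503 - 20 + 5) mod 7 = 2502 mod 7 = 3 -> Thursday (Mon=0 ... Sun=6)
Days before April (Jan-Mar): 90; April 1 index = (3 + 90) mod 7 = 2 -> Wednesday
Last day offset: 30 - 1 = 29 days
Weekday index = (2 + 29) mod 7 = 3

Thursday, April 30


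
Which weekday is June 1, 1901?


Target: June 1, 1901
Anchor: Jan 1, 1901. With p = 1901 - 1 = 1900: (p + p//4 - p//100 + p//400) mod 7 = (1900 + 475 - 19 + 4) mod 7 = 2360 mod 7 = 1 -> Tuesday (Mon=0 ... Sun=6)
Days before June (Jan-May): 151 days
Weekday index = (1 + 151) mod 7 = 5

Saturday


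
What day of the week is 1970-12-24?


Date: December 24, 1970
Anchor: Jan 1, 1970. With p = 1970 - 1 = 1969: (p + p//4 - p//100 + p//400) mod 7 = (1969 + 492 - 19 + 4) mod 7 = 2446 mod 7 = 3 -> Thursday (Mon=0 ... Sun=6)
Days before December (Jan-Nov): 334; offset = 334 + 24 - 1 = 357
Weekday index = (3 + 357) mod 7 = 3

Day of the week: Thursday


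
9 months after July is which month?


July is month 7
7 + 9 = 16; wrap: 16 - 12 = 4

April


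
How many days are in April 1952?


April 1952

30 days


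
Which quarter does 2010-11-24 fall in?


Month: November (month 11)
Q1: Jan-Mar, Q2: Apr-Jun, Q3: Jul-Sep, Q4: Oct-Dec

Q4


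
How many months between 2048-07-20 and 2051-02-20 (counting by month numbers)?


From July 2048 to February 2051
3 years * 12 = 36 months, minus 5 months = 31

31 months


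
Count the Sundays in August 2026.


August 2026 has 31 days
Anchor: Jan 1, 2026. With p = 2026 - 1 = 2025: (p + p//4 - p//100 + p//400) mod 7 = (2025 + 506 - 20 + 5) mod 7 = 2516 mod 7 = 3 -> Thursday (Mon=0 ... Sun=6)
Days before August (Jan-Jul): 212; August 1 index = (3 + 212) mod 7 = 5 -> Saturday
First Sunday is August 2
Sundays: 2, 9, 16, 23, 30

5 Sundays


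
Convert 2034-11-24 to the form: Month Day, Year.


ISO 2034-11-24 parses as year=2034, month=11, day=24
Month 11 -> November

November 24, 2034


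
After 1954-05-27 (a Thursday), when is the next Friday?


Current: Thursday
Target: Friday
Days ahead: 1

Next Friday: 1954-05-28


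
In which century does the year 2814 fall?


Century = (year - 1) // 100 + 1
= (2814 - 1) // 100 + 1
= 2813 // 100 + 1
= 28 + 1

29th century


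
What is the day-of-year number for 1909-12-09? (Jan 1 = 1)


Date: December 9, 1909
Days in months 1 through 11: 334
Plus 9 days in December

Day of year: 343


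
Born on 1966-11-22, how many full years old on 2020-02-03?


Birth: 1966-11-22
Reference: 2020-02-03
Year difference: 2020 - 1966 = 54
Birthday not yet reached in 2020, subtract 1

53 years old


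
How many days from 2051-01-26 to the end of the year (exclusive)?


Day of year: 26 of 365
Remaining = 365 - 26

339 days


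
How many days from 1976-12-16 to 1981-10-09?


From 1976-12-16 to 1981-10-09
1976-12-16: days before December = 31 + 29 + 31 + 30 + 31 + 30 + 31 + 31 + 30 + 31 + 30 = 335 (1976 is a leap year); day of year = 335 + 16 = 351
1981-10-09: days before October = 31 + 28 + 31 + 30 + 31 + 30 + 31 + 31 + 30 = 273 (1981 is not a leap year); day of year = 273 + 9 = 282
Rest of 1976: 366 - 351 = 15
Full years 1977 (365), 1978 (365), 1979 (365), 1980 (366): 1461
Total = 15 + 1461 + 282 = 1758

1758 days


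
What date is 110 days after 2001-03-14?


Start: 2001-03-14, add 110 days
March 2001 has 31 days: 31 - 14 = 17 days to March 31 -> 93 left
April 2001 has 30 days -> 63 left
May 2001 has 31 days -> 32 left
June 2001 has 30 days -> 2 left
July 2001: 2 <= 31 -> lands on July 2

Result: 2001-07-02


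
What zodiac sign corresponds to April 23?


Date: April 23
Conventional tropical zodiac dates: Taurus from April 20 onward; Gemini starts May 21
April 23 falls within the Taurus range

Taurus


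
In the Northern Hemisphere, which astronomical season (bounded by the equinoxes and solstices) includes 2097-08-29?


Date: August 29
Astronomical Summer (approx.; exact equinox/solstice day varies by year): June 21 to September 21
August 29 falls within the Summer window

Summer


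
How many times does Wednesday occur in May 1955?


May 1955 has 31 days
Anchor: Jan 1, 1955. With p = 1955 - 1 = 1954: (p + p//4 - p//100 + p//400) mod 7 = (1954 + 488 - 19 + 4) mod 7 = 2427 mod 7 = 5 -> Saturday (Mon=0 ... Sun=6)
Days before May (Jan-Apr): 120; May 1 index = (5 + 120) mod 7 = 6 -> Sunday
First Wednesday is May 4
Wednesdays: 4, 11, 18, 25

4 Wednesdays


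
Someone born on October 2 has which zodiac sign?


Date: October 2
Conventional tropical zodiac dates: Libra from September 23 onward; Scorpio starts October 23
October 2 falls within the Libra range

Libra


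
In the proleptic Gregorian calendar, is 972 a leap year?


Gregorian leap year rule: divisible by 4, but not by 100, unless also by 400.
972 is divisible by 4 but not 100 -> leap year

Yes


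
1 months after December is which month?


December is month 12
12 + 1 = 13; wrap: 13 - 12 = 1

January


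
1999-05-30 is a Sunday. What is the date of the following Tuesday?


Current: Sunday
Target: Tuesday
Days ahead: 2

Next Tuesday: 1999-06-01


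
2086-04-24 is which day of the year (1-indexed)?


Date: April 24, 2086
Days in months 1 through 3: 90
Plus 24 days in April

Day of year: 114


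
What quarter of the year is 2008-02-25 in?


Month: February (month 2)
Q1: Jan-Mar, Q2: Apr-Jun, Q3: Jul-Sep, Q4: Oct-Dec

Q1


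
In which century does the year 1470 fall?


Century = (year - 1) // 100 + 1
= (1470 - 1) // 100 + 1
= 1469 // 100 + 1
= 14 + 1

15th century


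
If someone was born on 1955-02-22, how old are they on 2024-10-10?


Birth: 1955-02-22
Reference: 2024-10-10
Year difference: 2024 - 1955 = 69

69 years old


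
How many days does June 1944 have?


June 1944

30 days


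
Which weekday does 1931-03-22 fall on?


Date: March 22, 1931
Anchor: Jan 1, 1931. With p = 1931 - 1 = 1930: (p + p//4 - p//100 + p//400) mod 7 = (1930 + 482 - 19 + 4) mod 7 = 2397 mod 7 = 3 -> Thursday (Mon=0 ... Sun=6)
Days before March (Jan-Feb): 59; offset = 59 + 22 - 1 = 80
Weekday index = (3 + 80) mod 7 = 6

Day of the week: Sunday


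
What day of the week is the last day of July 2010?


July 2010 has 31 days
Anchor: Jan 1, 2010. With p = 2010 - 1 = 2009: (p + p//4 - p//100 + p//400) mod 7 = (2009 + 502 - 20 + 5) mod 7 = 2496 mod 7 = 4 -> Friday (Mon=0 ... Sun=6)
Days before July (Jan-Jun): 181; July 1 index = (4 + 181) mod 7 = 3 -> Thursday
Last day offset: 31 - 1 = 30 days
Weekday index = (3 + 30) mod 7 = 5

Saturday, July 31


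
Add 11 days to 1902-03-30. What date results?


Start: 1902-03-30, add 11 days
March 1902 has 31 days: 31 - 30 = 1 day to March 31 -> 10 left
April 1902: 10 <= 30 -> lands on April 10

Result: 1902-04-10


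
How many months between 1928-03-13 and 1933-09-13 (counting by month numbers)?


From March 1928 to September 1933
5 years * 12 = 60 months, plus 6 months = 66

66 months


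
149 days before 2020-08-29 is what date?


Start: 2020-08-29, subtract 149 days
Back 29 days from August 29 reaches July 31, 2020 -> 120 left
July 2020 has 31 days -> back to June 30, 2020 -> 89 left
June 2020 has 30 days -> back to May 31, 2020 -> 59 left
May 2020 has 31 days -> back to April 30, 2020 -> 28 left
April 2020: 30 - 28 = 2 -> lands on April 2

Result: 2020-04-02


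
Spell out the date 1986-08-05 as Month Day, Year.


ISO 1986-08-05 parses as year=1986, month=08, day=05
Month 8 -> August

August 5, 1986


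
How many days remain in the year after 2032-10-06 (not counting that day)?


Day of year: 280 of 366
Remaining = 366 - 280

86 days


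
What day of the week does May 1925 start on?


Target: May 1, 1925
Anchor: Jan 1, 1925. With p = 1925 - 1 = 1924: (p + p//4 - p//100 + p//400) mod 7 = (1924 + 481 - 19 + 4) mod 7 = 2390 mod 7 = 3 -> Thursday (Mon=0 ... Sun=6)
Days before May (Jan-Apr): 120 days
Weekday index = (3 + 120) mod 7 = 4

Friday


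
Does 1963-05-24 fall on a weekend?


Anchor: Jan 1, 1963. With p = 1963 - 1 = 1962: (p + p//4 - p//100 + p//400) mod 7 = (1962 + 490 - 19 + 4) mod 7 = 2437 mod 7 = 1 -> Tuesday (Mon=0 ... Sun=6)
Day of year: 144; offset = 143
Weekday index = (1 + 143) mod 7 = 4 -> Friday
Weekend days: Saturday, Sunday

No


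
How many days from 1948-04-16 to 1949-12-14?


From 1948-04-16 to 1949-12-14
1948-04-16: days before April = 31 + 29 + 31 = 91 (1948 is a leap year); day of year = 91 + 16 = 107
1949-12-14: days before December = 31 + 28 + 31 + 30 + 31 + 30 + 31 + 31 + 30 + 31 + 30 = 334 (1949 is not a leap year); day of year = 334 + 14 = 348
Rest of 1948: 366 - 107 = 259
Total = 259 + 348 = 607

607 days


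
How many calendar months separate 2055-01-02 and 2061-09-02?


From January 2055 to September 2061
6 years * 12 = 72 months, plus 8 months = 80

80 months


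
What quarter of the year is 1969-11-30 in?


Month: November (month 11)
Q1: Jan-Mar, Q2: Apr-Jun, Q3: Jul-Sep, Q4: Oct-Dec

Q4


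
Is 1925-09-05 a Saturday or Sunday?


Anchor: Jan 1, 1925. With p = 1925 - 1 = 1924: (p + p//4 - p//100 + p//400) mod 7 = (1924 + 481 - 19 + 4) mod 7 = 2390 mod 7 = 3 -> Thursday (Mon=0 ... Sun=6)
Day of year: 248; offset = 247
Weekday index = (3 + 247) mod 7 = 5 -> Saturday
Weekend days: Saturday, Sunday

Yes


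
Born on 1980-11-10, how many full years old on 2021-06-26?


Birth: 1980-11-10
Reference: 2021-06-26
Year difference: 2021 - 1980 = 41
Birthday not yet reached in 2021, subtract 1

40 years old


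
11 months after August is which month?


August is month 8
8 + 11 = 19; wrap: 19 - 12 = 7

July


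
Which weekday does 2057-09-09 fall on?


Date: September 9, 2057
Anchor: Jan 1, 2057. With p = 2057 - 1 = 2056: (p + p//4 - p//100 + p//400) mod 7 = (2056 + 514 - 20 + 5) mod 7 = 2555 mod 7 = 0 -> Monday (Mon=0 ... Sun=6)
Days before September (Jan-Aug): 243; offset = 243 + 9 - 1 = 251
Weekday index = (0 + 251) mod 7 = 6

Day of the week: Sunday


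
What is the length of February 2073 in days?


February 2073 (leap year: no)

28 days


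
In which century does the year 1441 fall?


Century = (year - 1) // 100 + 1
= (1441 - 1) // 100 + 1
= 1440 // 100 + 1
= 14 + 1

15th century


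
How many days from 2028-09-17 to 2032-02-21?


From 2028-09-17 to 2032-02-21
2028-09-17: days before September = 31 + 29 + 31 + 30 + 31 + 30 + 31 + 31 = 244 (2028 is a leap year); day of year = 244 + 17 = 261
2032-02-21: days before February = 31; day of year = 31 + 21 = 52
Rest of 2028: 366 - 261 = 105
Full years 2029 (365), 2030 (365), 2031 (365): 1095
Total = 105 + 1095 + 52 = 1252

1252 days


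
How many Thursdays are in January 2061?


January 2061 has 31 days
Anchor: Jan 1, 2061. With p = 2061 - 1 = 2060: (p + p//4 - p//100 + p//400) mod 7 = (2060 + 515 - 20 + 5) mod 7 = 2560 mod 7 = 5 -> Saturday (Mon=0 ... Sun=6)
January 1 is the anchor itself -> Saturday
First Thursday is January 6
Thursdays: 6, 13, 20, 27

4 Thursdays


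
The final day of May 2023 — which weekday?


May 2023 has 31 days
Anchor: Jan 1, 2023. With p = 2023 - 1 = 2022: (p + p//4 - p//100 + p//400) mod 7 = (2022 + 505 - 20 + 5) mod 7 = 2512 mod 7 = 6 -> Sunday (Mon=0 ... Sun=6)
Days before May (Jan-Apr): 120; May 1 index = (6 + 120) mod 7 = 0 -> Monday
Last day offset: 31 - 1 = 30 days
Weekday index = (0 + 30) mod 7 = 2

Wednesday, May 31


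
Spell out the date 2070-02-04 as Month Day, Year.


ISO 2070-02-04 parses as year=2070, month=02, day=04
Month 2 -> February

February 4, 2070
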